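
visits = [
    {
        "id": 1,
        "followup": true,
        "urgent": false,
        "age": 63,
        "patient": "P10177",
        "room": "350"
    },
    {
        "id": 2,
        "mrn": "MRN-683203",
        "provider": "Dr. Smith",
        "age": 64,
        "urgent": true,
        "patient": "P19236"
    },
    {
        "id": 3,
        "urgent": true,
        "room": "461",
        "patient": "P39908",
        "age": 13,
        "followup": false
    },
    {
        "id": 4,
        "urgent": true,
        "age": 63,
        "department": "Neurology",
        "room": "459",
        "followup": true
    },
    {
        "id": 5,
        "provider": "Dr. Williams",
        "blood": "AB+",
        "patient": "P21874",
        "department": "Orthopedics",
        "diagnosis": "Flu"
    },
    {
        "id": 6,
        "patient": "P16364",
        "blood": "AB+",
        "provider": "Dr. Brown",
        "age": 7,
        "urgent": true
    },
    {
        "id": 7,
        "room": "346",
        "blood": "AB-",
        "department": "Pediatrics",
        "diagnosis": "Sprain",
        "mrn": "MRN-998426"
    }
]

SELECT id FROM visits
[1, 2, 3, 4, 5, 6, 7]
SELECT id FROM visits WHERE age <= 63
[1, 3, 4, 6]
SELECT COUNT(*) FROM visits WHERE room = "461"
1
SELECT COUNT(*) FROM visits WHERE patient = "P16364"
1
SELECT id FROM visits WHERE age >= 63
[1, 2, 4]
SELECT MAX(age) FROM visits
64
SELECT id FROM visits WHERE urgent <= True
[1, 2, 3, 4, 6]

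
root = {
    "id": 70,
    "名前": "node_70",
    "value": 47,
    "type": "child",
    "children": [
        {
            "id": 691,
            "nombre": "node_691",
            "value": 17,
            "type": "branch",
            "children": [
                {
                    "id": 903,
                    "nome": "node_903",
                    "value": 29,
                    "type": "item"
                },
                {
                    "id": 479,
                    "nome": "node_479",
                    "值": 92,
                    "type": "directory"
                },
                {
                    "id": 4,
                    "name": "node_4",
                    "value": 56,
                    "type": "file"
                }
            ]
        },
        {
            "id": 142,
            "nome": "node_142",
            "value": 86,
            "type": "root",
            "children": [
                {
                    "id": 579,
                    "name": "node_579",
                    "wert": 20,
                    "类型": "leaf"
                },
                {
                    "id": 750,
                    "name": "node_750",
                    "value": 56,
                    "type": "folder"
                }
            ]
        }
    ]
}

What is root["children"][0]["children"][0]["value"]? 29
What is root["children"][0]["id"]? 691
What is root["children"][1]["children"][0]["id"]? 579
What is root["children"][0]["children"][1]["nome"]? "node_479"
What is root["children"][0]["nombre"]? "node_691"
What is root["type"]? "child"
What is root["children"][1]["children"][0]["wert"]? 20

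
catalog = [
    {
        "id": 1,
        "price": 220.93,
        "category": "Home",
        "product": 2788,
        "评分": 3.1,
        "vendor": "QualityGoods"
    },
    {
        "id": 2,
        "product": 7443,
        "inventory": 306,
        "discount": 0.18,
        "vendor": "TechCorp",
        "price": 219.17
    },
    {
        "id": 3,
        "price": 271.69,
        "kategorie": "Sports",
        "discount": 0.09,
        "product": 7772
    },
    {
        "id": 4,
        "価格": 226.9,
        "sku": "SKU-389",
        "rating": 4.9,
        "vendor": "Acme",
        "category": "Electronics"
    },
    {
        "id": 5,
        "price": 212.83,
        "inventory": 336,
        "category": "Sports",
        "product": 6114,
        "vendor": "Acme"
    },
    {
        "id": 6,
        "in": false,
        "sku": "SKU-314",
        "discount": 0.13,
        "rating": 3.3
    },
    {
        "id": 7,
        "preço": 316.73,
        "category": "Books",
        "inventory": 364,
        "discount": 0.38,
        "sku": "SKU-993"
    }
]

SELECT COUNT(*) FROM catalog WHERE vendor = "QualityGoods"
1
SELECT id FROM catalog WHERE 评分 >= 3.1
[1]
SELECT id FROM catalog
[1, 2, 3, 4, 5, 6, 7]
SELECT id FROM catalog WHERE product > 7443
[3]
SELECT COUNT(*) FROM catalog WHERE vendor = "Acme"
2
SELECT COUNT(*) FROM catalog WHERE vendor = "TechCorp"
1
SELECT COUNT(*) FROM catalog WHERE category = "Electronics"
1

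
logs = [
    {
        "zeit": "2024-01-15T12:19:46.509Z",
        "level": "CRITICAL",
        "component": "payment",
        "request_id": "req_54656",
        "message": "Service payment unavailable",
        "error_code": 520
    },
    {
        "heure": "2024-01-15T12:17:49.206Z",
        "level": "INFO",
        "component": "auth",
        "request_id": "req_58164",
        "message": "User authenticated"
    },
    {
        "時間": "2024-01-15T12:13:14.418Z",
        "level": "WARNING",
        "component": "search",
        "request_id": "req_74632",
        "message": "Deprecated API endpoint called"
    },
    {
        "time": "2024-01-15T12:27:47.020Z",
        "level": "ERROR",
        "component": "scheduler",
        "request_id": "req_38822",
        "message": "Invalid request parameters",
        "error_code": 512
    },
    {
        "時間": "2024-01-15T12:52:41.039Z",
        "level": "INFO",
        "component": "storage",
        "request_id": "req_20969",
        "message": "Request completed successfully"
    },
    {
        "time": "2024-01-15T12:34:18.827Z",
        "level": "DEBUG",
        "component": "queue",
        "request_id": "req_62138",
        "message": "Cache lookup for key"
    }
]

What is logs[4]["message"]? "Request completed successfully"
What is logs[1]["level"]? "INFO"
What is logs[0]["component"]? "payment"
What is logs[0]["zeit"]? "2024-01-15T12:19:46.509Z"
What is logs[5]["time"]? "2024-01-15T12:34:18.827Z"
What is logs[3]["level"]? "ERROR"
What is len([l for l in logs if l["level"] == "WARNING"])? 1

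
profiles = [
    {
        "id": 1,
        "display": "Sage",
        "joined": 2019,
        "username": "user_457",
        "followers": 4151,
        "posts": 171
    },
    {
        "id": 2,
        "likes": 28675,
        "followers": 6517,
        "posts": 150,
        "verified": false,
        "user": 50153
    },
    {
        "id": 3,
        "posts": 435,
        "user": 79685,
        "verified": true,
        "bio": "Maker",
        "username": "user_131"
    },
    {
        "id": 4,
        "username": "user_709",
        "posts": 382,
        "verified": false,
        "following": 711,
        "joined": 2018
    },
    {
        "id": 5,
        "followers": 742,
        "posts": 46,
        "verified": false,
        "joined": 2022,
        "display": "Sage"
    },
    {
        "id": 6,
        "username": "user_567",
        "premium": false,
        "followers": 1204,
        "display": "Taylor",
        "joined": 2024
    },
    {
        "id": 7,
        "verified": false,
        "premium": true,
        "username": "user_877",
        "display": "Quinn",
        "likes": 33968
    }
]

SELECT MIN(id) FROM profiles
1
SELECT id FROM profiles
[1, 2, 3, 4, 5, 6, 7]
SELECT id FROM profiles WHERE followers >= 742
[1, 2, 5, 6]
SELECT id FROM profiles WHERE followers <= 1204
[5, 6]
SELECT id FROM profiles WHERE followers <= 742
[5]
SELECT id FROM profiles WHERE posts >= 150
[1, 2, 3, 4]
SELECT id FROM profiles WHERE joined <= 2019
[1, 4]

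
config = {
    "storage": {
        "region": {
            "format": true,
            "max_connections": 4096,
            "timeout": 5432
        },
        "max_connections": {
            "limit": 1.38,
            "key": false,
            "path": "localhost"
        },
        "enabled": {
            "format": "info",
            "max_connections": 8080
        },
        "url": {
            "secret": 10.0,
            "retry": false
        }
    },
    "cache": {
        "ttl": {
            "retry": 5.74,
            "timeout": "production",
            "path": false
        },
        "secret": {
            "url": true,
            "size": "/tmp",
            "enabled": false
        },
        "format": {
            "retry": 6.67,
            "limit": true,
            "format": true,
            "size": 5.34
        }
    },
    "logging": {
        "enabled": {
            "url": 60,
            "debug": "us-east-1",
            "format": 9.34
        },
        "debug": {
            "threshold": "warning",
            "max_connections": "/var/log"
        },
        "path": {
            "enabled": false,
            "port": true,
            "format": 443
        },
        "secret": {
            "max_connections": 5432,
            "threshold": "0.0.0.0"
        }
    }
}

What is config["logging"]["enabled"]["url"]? 60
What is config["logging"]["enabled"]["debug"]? "us-east-1"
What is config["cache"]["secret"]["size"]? "/tmp"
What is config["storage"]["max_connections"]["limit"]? 1.38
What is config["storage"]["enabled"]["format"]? "info"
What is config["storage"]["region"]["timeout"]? 5432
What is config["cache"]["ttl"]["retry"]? 5.74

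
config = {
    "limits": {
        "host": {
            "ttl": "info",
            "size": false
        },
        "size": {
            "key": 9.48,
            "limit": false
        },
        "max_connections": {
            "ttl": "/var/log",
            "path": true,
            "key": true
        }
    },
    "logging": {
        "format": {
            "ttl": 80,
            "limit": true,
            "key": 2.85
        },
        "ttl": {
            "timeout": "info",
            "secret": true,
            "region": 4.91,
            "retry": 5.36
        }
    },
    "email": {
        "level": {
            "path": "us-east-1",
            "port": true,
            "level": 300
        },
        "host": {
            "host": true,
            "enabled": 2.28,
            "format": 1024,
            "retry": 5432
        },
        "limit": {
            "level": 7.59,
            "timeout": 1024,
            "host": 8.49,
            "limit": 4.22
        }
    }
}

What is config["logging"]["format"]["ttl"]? 80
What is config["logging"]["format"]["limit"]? True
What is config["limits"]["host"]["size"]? False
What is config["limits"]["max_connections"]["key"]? True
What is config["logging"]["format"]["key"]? 2.85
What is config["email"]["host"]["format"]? 1024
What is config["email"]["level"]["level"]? 300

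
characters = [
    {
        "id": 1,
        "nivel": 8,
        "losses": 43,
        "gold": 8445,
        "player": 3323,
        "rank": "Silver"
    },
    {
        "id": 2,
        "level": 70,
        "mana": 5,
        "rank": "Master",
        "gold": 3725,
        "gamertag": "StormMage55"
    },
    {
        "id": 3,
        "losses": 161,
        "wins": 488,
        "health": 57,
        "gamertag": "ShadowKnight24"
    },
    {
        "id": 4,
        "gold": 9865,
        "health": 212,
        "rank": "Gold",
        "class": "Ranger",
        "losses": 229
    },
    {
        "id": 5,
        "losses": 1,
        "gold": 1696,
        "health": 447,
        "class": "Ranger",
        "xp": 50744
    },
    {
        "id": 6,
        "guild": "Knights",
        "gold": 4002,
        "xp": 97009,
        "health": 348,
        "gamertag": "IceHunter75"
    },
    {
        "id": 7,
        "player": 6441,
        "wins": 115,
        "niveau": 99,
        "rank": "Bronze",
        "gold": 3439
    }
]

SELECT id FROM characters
[1, 2, 3, 4, 5, 6, 7]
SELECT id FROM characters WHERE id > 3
[4, 5, 6, 7]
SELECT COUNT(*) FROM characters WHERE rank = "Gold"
1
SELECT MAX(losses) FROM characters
229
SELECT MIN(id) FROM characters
1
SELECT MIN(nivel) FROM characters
8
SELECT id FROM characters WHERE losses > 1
[1, 3, 4]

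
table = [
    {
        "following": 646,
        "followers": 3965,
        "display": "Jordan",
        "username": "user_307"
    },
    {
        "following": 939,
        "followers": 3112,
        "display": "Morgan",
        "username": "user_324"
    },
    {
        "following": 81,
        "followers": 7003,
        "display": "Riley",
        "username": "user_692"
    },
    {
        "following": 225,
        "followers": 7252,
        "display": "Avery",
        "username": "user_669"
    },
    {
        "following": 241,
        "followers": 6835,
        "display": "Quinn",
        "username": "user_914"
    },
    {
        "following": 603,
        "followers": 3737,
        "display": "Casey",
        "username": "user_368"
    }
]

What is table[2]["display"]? "Riley"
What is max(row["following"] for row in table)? 939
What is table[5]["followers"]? 3737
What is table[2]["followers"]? 7003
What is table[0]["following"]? 646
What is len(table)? 6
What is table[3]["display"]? "Avery"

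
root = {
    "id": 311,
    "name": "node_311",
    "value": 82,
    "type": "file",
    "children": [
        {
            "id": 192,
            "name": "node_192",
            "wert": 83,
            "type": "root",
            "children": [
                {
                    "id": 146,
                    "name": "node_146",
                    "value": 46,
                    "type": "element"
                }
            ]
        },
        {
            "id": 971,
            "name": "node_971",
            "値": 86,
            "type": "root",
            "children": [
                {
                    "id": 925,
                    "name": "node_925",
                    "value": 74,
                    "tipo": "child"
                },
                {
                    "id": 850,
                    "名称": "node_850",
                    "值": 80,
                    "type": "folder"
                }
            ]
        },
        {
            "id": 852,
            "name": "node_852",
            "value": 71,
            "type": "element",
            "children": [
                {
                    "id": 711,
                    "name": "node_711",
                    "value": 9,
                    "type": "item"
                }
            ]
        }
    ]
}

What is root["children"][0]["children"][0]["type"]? "element"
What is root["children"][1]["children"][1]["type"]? "folder"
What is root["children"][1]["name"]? "node_971"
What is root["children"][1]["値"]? 86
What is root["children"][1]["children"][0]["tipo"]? "child"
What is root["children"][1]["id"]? 971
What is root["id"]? 311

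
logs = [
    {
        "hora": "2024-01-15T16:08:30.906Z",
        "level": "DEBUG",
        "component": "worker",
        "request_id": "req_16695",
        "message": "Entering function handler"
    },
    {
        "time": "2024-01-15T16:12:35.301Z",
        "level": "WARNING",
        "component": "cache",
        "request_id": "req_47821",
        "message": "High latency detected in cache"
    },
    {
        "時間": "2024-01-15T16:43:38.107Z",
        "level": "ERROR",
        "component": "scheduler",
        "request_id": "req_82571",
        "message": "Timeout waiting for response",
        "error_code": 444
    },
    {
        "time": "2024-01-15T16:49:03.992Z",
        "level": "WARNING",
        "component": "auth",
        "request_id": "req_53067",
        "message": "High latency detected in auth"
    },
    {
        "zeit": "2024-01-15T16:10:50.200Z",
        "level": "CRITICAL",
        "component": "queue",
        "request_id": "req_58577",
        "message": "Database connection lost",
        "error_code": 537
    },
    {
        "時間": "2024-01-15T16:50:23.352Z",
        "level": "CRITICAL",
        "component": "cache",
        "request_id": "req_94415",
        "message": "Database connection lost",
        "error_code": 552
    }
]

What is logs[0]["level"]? "DEBUG"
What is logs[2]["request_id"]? "req_82571"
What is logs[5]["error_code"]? 552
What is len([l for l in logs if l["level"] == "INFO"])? 0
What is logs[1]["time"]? "2024-01-15T16:12:35.301Z"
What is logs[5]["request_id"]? "req_94415"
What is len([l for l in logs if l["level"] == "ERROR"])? 1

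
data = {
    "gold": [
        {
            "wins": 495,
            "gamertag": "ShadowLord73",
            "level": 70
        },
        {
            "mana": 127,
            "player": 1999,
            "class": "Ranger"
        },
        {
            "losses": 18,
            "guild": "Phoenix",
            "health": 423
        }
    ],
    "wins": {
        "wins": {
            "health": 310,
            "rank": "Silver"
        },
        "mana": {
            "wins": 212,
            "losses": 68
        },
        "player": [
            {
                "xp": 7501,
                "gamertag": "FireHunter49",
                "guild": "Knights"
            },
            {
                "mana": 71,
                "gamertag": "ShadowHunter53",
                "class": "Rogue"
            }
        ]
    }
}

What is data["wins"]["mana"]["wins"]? 212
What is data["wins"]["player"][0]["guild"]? "Knights"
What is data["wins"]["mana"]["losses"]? 68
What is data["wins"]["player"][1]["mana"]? 71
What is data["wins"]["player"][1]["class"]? "Rogue"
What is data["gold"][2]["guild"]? "Phoenix"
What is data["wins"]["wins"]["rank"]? "Silver"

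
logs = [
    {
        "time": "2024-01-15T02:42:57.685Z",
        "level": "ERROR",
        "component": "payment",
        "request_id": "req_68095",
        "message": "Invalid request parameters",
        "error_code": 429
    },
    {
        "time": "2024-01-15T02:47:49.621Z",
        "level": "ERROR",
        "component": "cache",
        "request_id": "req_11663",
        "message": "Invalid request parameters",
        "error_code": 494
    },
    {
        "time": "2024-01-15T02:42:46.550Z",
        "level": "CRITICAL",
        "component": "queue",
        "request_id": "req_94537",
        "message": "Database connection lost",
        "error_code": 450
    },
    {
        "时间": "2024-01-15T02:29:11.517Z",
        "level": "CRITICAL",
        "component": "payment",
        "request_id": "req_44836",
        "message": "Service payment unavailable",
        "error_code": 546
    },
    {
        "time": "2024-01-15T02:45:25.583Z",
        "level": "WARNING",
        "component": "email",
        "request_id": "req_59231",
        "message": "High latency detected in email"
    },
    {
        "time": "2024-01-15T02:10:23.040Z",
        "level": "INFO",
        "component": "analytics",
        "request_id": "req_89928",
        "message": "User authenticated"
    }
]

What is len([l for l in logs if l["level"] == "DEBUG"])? 0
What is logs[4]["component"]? "email"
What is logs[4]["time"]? "2024-01-15T02:45:25.583Z"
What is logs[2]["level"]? "CRITICAL"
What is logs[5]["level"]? "INFO"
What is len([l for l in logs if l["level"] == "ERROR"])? 2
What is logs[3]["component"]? "payment"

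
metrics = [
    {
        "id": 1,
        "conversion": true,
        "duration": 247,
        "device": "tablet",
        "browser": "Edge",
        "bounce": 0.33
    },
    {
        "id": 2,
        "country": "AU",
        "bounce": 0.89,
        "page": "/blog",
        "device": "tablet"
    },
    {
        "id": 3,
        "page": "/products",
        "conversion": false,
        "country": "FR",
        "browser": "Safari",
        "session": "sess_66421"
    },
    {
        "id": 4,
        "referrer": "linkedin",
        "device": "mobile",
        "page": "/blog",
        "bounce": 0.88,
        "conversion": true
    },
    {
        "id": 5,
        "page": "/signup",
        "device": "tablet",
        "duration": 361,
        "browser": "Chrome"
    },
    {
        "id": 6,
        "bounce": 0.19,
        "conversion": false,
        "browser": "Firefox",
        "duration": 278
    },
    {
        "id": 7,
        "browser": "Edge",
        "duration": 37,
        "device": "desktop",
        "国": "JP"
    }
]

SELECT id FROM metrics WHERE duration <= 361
[1, 5, 6, 7]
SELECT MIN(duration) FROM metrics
37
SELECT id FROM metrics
[1, 2, 3, 4, 5, 6, 7]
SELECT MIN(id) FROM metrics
1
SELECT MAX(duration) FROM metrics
361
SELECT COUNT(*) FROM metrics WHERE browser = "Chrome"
1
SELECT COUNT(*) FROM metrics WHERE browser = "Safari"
1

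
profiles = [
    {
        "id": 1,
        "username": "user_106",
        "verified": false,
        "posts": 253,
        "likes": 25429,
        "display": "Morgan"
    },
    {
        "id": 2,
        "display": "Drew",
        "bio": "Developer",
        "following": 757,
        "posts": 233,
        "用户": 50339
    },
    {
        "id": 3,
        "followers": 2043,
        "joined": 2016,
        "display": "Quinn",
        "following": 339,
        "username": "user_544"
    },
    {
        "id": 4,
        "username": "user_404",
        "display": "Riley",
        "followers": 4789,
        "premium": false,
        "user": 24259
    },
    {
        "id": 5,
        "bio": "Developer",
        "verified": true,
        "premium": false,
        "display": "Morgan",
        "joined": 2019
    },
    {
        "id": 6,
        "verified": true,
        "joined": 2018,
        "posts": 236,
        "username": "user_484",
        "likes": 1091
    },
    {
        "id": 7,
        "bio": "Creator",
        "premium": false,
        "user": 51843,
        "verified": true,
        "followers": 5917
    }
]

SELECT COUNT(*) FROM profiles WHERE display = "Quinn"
1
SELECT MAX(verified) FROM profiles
True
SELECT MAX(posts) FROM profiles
253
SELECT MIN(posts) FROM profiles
233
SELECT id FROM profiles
[1, 2, 3, 4, 5, 6, 7]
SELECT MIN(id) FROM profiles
1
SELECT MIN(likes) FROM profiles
1091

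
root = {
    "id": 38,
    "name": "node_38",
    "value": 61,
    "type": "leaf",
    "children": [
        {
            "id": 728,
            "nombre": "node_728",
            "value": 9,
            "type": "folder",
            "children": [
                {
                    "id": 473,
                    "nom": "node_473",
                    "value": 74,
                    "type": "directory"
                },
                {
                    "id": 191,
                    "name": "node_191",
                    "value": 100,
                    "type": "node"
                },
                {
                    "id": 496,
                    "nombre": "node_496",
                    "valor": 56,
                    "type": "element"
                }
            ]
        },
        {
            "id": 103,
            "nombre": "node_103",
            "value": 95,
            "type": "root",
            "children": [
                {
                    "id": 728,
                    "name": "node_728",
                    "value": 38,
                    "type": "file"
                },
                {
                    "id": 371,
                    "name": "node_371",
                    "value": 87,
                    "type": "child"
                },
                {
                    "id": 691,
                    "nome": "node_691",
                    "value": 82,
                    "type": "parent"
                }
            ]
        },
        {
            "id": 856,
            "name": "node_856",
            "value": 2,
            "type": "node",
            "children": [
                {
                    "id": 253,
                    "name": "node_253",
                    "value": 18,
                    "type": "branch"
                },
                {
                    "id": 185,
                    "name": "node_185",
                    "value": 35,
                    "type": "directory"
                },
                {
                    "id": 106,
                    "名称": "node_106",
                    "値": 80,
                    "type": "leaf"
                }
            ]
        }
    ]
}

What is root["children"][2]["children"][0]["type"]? "branch"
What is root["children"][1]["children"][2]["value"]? 82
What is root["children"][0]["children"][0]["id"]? 473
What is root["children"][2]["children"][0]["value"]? 18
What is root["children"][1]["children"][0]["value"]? 38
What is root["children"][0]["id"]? 728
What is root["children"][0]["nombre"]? "node_728"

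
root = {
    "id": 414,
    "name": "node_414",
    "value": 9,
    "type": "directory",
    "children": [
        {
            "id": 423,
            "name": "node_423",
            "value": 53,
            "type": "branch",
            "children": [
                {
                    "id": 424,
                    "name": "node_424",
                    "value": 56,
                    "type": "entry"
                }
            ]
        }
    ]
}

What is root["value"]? 9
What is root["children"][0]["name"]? "node_423"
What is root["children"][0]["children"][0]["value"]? 56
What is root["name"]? "node_414"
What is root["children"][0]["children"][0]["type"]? "entry"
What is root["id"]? 414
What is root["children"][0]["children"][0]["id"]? 424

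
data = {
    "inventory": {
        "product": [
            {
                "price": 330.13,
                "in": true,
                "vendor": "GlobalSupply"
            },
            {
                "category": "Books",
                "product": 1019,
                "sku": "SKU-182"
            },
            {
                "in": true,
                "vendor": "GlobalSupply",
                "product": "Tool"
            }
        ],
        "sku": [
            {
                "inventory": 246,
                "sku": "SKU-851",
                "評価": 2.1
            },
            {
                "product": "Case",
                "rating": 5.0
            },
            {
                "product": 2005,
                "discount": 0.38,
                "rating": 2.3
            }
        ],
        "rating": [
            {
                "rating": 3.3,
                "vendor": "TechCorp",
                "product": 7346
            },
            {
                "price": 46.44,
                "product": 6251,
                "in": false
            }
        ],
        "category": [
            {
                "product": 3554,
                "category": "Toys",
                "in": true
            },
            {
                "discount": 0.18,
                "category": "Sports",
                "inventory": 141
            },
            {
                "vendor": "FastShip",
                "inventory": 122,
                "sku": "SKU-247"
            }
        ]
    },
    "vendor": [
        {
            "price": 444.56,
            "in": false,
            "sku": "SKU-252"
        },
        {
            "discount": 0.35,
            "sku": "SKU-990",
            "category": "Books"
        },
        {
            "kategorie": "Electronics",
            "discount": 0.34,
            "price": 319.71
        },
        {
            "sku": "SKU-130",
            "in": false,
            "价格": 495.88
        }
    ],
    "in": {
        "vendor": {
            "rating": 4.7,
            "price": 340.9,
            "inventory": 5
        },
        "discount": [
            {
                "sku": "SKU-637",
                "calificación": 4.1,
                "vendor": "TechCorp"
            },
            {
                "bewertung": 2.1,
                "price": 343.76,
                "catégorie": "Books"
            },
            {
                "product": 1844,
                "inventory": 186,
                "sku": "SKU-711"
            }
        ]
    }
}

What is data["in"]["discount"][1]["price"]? 343.76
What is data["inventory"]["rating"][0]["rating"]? 3.3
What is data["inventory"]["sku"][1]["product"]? "Case"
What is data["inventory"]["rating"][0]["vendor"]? "TechCorp"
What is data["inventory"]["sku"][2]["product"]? 2005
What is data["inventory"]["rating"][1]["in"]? False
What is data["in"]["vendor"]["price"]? 340.9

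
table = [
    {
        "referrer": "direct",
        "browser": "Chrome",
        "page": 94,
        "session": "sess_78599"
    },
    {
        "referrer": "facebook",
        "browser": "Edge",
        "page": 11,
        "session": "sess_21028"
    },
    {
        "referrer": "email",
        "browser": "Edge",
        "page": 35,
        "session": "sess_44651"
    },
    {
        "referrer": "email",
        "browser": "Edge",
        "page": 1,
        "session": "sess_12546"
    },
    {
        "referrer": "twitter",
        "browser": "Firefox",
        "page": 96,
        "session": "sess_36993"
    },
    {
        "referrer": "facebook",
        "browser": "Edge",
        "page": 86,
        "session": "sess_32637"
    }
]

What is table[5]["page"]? 86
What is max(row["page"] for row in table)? 96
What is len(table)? 6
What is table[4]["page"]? 96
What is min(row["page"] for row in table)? 1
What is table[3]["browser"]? "Edge"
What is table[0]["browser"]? "Chrome"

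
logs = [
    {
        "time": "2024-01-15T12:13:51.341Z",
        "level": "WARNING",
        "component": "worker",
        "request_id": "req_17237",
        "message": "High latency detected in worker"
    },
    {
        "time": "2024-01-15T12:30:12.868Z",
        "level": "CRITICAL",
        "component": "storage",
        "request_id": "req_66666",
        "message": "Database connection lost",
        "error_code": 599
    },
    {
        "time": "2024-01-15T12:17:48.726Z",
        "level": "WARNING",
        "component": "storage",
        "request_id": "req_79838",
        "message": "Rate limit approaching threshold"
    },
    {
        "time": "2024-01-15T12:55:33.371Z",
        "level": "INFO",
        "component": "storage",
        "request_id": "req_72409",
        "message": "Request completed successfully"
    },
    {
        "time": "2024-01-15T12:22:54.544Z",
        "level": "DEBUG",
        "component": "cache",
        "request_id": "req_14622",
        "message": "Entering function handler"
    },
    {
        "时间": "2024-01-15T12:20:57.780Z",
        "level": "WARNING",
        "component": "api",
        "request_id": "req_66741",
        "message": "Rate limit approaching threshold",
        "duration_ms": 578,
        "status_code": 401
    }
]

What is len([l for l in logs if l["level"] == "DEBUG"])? 1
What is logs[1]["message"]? "Database connection lost"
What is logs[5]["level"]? "WARNING"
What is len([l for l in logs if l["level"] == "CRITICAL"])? 1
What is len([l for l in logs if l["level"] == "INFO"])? 1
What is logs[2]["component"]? "storage"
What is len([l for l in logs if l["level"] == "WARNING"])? 3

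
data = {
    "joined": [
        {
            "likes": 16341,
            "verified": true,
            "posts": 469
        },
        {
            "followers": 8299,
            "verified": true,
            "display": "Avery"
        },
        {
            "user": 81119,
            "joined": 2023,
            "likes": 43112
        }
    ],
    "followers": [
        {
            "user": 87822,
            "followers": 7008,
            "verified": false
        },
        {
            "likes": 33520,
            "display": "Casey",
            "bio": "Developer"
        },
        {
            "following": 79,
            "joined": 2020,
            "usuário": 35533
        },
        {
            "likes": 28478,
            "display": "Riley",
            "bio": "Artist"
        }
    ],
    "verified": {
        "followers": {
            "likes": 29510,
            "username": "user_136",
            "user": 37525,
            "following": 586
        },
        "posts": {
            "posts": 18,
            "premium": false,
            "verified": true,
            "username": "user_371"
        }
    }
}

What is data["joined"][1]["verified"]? True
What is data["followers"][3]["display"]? "Riley"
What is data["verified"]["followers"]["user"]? 37525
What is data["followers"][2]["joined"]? 2020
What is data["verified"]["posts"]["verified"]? True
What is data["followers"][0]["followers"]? 7008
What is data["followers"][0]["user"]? 87822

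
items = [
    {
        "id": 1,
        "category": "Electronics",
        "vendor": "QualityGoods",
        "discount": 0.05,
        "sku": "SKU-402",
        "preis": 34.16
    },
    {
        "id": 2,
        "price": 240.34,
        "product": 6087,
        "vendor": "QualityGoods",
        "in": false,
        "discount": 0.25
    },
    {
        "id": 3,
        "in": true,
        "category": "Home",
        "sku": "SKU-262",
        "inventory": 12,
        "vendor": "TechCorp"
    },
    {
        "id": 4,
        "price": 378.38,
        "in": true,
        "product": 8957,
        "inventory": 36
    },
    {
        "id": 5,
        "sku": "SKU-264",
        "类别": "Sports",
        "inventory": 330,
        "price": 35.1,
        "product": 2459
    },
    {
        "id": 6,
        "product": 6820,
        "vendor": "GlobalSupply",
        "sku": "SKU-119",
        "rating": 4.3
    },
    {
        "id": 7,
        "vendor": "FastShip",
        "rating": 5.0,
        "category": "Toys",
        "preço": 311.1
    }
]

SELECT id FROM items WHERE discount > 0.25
[]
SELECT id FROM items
[1, 2, 3, 4, 5, 6, 7]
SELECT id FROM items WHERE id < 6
[1, 2, 3, 4, 5]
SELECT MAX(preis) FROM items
34.16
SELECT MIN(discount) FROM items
0.05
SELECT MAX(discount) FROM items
0.25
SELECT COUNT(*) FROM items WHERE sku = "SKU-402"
1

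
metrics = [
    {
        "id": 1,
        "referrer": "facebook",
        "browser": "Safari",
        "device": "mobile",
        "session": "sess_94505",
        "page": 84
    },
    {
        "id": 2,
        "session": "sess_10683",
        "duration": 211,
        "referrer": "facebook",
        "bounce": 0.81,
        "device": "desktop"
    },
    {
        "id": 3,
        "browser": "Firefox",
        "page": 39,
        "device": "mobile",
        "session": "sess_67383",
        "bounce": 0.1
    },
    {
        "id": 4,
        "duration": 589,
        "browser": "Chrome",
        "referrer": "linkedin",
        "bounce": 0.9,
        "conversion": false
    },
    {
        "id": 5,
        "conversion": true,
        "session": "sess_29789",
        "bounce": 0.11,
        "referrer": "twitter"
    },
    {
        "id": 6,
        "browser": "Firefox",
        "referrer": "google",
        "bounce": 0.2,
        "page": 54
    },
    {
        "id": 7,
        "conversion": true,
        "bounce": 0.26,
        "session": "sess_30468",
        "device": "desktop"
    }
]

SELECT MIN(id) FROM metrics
1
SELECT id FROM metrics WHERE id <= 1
[1]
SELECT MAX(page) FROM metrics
84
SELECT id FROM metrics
[1, 2, 3, 4, 5, 6, 7]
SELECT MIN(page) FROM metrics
39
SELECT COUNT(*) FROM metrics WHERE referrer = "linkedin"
1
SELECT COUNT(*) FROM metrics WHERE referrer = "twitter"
1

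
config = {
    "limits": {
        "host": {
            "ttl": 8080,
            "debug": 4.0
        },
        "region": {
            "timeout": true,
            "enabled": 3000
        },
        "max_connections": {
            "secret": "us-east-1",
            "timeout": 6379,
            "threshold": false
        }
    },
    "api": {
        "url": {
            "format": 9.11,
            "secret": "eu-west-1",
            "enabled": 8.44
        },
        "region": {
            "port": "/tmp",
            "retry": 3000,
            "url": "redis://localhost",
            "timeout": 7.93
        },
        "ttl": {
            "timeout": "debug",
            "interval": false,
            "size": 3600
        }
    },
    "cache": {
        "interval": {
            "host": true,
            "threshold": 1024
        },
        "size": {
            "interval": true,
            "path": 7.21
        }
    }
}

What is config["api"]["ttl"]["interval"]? False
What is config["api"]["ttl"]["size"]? 3600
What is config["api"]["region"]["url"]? "redis://localhost"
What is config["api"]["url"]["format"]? 9.11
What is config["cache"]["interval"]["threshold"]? 1024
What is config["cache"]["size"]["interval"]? True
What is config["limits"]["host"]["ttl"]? 8080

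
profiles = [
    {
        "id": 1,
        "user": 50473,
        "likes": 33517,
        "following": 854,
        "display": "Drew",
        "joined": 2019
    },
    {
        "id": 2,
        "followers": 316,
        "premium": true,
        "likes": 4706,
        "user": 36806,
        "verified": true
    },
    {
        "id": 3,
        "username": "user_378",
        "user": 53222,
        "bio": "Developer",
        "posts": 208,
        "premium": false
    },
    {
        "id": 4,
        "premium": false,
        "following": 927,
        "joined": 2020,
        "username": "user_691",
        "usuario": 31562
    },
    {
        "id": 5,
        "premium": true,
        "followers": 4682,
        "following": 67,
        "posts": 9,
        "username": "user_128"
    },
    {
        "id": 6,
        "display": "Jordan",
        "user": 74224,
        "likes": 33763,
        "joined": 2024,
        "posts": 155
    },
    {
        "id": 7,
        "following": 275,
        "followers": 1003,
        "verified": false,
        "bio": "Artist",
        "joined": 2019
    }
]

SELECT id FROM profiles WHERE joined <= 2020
[1, 4, 7]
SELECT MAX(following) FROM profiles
927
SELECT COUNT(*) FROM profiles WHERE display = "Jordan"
1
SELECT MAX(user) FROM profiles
74224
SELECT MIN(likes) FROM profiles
4706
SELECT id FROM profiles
[1, 2, 3, 4, 5, 6, 7]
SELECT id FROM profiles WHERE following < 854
[5, 7]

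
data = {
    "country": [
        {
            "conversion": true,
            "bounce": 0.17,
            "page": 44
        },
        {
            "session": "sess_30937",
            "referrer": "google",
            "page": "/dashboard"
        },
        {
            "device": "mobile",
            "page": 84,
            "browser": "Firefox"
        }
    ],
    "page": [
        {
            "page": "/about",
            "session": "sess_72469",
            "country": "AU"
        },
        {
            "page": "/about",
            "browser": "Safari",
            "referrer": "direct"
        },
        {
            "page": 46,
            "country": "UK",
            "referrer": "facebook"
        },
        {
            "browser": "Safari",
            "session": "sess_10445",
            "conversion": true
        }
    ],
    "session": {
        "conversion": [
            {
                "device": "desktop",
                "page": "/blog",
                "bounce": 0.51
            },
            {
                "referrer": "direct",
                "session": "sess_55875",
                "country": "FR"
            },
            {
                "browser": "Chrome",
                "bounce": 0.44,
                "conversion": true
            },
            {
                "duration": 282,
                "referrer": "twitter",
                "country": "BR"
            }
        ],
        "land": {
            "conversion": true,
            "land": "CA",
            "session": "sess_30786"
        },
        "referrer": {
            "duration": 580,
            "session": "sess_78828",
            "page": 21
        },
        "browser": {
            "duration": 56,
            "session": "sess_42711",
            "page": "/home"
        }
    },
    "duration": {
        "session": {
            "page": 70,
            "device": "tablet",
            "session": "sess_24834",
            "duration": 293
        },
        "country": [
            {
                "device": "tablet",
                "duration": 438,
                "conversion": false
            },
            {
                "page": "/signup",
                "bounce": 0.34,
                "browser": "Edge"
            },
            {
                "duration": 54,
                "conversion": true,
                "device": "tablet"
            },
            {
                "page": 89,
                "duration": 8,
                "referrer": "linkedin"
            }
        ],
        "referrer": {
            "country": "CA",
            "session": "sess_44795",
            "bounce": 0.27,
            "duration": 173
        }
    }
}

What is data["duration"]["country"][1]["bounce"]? 0.34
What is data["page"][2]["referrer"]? "facebook"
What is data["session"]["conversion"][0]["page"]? "/blog"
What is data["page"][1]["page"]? "/about"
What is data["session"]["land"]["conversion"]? True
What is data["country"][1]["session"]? "sess_30937"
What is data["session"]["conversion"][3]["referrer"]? "twitter"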